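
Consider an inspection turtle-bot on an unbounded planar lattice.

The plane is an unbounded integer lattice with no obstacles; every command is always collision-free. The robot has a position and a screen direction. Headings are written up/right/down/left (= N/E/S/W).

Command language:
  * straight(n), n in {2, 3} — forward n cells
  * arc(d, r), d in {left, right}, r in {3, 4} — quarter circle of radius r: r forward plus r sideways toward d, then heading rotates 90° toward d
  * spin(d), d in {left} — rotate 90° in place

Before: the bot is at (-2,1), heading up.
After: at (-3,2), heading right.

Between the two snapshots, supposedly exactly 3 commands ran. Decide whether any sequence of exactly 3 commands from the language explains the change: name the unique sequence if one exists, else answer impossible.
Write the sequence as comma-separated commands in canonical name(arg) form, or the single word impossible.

arc(left, 4), spin(left), arc(left, 3)

key: cell and facing (now E) both changed — the 3 commands mix motion and turning
begin: at (-2,1), heading up
1. arc(left, 4) → at (-6,5), heading left
2. spin(left) → at (-6,5), heading down
3. arc(left, 3) → at (-3,2), heading right
all 343 alternatives checked — unique.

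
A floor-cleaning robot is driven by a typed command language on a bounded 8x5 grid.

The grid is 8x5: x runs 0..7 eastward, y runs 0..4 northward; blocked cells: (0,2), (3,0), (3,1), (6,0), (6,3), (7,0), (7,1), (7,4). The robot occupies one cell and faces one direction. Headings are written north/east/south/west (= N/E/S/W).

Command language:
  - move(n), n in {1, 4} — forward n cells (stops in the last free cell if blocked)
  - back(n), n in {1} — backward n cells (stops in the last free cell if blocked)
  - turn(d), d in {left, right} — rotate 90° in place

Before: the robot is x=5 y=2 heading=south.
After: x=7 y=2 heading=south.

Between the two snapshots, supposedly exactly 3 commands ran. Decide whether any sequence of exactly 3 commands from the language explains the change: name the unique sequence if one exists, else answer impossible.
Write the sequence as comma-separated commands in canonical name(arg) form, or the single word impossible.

key: still facing S at the end — net rotation zero over 3 steps
begin: x=5 y=2 heading=south
[1] after turn(left): x=5 y=2 heading=east
[2] after move(4): x=7 y=2 heading=east
[3] after turn(right): x=7 y=2 heading=south
no other 3-command option fits: unique.

turn(left), move(4), turn(right)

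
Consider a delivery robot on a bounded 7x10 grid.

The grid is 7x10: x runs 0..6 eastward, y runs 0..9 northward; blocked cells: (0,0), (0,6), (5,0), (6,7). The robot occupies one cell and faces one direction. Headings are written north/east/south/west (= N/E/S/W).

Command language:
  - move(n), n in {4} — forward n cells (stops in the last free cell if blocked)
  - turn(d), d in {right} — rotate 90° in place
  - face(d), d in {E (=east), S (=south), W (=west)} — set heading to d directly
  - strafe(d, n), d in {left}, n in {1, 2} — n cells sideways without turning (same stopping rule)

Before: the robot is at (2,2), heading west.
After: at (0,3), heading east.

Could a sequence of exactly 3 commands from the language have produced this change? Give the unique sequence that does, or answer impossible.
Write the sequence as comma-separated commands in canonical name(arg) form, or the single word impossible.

key: running strafe(left, 1) before move(4) would end elsewhere — order is forced
begin: at (2,2), heading west
1. move(4) → at (0,2), heading west
2. face(E) → at (0,2), heading east
3. strafe(left, 1) → at (0,3), heading east
no other 3-command option fits: unique.

move(4), face(E), strafe(left, 1)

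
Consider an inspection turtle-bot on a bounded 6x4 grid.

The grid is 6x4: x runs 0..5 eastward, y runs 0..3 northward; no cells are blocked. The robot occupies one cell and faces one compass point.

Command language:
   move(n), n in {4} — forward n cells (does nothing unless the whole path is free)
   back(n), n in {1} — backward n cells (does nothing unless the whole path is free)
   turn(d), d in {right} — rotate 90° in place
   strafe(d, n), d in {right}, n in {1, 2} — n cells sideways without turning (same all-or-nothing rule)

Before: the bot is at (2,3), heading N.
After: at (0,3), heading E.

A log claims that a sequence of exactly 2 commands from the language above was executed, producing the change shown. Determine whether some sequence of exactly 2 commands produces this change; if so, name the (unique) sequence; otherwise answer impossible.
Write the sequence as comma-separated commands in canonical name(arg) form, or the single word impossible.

all 25 sequences checked — none match.

impossible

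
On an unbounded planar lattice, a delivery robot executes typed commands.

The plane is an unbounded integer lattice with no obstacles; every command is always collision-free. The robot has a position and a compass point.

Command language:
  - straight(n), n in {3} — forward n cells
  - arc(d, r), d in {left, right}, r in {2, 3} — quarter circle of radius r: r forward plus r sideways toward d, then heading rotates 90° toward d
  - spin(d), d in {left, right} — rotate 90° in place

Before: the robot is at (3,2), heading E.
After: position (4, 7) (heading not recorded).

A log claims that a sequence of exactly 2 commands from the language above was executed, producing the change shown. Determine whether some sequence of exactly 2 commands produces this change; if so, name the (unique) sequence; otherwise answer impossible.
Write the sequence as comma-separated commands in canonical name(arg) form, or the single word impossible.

arc(left, 3), arc(left, 2)

key: order matters: swapping arc(left, 3) and arc(left, 2) lands elsewhere
t0: at (3,2), heading E
step 1 (arc(left, 3)): at (6,5), heading N
step 2 (arc(left, 2)): at (4,7), heading W
no rival 2-sequence matches.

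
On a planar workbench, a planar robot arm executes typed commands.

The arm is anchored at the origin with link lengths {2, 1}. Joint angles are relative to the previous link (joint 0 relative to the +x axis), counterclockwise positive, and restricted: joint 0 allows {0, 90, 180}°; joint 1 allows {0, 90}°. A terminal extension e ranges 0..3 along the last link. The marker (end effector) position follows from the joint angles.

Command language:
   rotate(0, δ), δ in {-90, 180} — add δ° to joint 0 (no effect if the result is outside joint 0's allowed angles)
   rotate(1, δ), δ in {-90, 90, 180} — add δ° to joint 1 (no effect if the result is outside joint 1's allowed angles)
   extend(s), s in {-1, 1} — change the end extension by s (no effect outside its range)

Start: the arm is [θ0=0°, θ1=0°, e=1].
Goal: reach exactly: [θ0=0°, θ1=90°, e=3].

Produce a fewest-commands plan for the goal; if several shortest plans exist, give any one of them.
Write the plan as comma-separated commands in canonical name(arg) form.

extend(1), extend(1), rotate(1, 90)

from: [θ0=0°, θ1=0°, e=1]
t=1 extend(1) ⇒ [θ0=0°, θ1=0°, e=2]
t=2 extend(1) ⇒ [θ0=0°, θ1=0°, e=3]
t=3 rotate(1, 90) ⇒ [θ0=0°, θ1=90°, e=3]
shorter routes all fall short; 3 is best.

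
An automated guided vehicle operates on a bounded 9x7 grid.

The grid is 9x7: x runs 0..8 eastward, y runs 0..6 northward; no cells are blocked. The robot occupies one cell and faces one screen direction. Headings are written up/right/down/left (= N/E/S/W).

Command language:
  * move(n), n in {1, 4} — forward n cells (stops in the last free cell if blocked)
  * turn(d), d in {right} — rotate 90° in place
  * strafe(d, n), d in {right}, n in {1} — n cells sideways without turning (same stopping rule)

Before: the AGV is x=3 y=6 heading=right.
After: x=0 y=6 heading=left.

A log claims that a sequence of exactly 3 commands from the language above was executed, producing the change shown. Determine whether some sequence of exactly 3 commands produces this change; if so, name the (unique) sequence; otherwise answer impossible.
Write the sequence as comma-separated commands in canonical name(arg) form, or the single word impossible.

turn(right), turn(right), move(4)

key: running move(4) before turn(right) would end elsewhere — order is forced
start: x=3 y=6 heading=right
1. turn(right) → x=3 y=6 heading=down
2. turn(right) → x=3 y=6 heading=left
3. move(4) → x=0 y=6 heading=left
all 64 alternatives checked — unique.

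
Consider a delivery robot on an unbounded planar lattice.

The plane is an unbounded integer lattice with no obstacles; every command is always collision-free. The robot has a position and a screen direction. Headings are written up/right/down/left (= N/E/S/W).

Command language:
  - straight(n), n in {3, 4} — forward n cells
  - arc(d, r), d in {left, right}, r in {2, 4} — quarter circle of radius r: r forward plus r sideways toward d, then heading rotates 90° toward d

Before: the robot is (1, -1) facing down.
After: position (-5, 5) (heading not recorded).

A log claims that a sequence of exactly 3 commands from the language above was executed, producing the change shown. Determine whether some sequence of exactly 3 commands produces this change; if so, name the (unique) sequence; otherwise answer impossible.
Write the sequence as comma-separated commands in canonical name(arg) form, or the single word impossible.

arc(right, 2), arc(right, 4), straight(4)

key: running straight(4) before arc(right, 2) would end elsewhere — order is forced
from: (1, -1) facing down
1. arc(right, 2) → (-1, -3) facing left
2. arc(right, 4) → (-5, 1) facing up
3. straight(4) → (-5, 5) facing up
no rival 3-sequence matches.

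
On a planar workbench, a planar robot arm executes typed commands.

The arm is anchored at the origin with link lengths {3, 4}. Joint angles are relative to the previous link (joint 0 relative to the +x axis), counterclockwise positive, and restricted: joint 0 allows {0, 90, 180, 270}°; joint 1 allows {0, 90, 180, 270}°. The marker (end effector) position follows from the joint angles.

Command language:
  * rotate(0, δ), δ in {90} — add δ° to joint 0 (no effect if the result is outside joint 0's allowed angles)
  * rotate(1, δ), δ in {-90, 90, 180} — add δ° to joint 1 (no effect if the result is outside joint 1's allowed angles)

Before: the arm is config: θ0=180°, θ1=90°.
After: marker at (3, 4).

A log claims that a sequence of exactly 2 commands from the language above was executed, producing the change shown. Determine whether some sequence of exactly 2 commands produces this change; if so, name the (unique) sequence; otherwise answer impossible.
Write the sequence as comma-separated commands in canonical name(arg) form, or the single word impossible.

rotate(0, 90), rotate(0, 90)

initial: config: θ0=180°, θ1=90°
t=1 rotate(0, 90) ⇒ config: θ0=270°, θ1=90°
t=2 rotate(0, 90) ⇒ config: θ0=0°, θ1=90°
no other 2-command option fits: unique.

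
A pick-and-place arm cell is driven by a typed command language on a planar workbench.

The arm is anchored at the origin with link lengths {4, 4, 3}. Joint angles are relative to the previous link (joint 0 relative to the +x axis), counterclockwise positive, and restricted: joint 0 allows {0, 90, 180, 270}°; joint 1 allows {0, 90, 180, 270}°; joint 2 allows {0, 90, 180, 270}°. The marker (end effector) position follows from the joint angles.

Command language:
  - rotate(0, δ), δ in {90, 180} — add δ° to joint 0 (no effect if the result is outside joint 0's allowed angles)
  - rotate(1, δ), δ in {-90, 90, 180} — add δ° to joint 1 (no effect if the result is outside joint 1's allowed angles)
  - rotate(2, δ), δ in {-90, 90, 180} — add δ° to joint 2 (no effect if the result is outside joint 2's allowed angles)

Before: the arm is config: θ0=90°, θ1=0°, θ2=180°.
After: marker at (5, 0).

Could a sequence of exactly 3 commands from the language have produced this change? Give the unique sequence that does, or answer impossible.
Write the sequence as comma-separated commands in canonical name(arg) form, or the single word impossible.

rotate(0, 90), rotate(0, 90), rotate(0, 90)

begin: config: θ0=90°, θ1=0°, θ2=180°
1. rotate(0, 90) → config: θ0=180°, θ1=0°, θ2=180°
2. rotate(0, 90) → config: θ0=270°, θ1=0°, θ2=180°
3. rotate(0, 90) → config: θ0=0°, θ1=0°, θ2=180°
uniquely the one of 512 3-step routes that fits.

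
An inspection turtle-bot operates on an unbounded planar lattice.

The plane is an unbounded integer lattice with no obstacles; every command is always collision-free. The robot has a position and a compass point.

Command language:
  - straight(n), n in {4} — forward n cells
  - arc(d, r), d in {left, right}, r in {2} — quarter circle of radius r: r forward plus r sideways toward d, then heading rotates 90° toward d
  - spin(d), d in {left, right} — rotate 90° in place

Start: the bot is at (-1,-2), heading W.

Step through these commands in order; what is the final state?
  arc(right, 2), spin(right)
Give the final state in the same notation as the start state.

begin: at (-1,-2), heading W
[1] after arc(right, 2): at (-3,0), heading N
[2] after spin(right): at (-3,0), heading E

at (-3,0), heading E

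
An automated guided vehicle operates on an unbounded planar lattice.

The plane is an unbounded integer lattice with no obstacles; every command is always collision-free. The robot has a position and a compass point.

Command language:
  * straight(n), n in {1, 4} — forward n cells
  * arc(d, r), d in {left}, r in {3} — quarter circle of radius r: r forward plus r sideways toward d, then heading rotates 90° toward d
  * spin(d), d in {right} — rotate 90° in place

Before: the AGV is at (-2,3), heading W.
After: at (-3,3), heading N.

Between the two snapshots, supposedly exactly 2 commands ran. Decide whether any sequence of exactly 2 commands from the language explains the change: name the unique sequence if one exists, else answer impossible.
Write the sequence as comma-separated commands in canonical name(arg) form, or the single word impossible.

key: position moved to (-3,3) AND the heading swung to N — translation plus rotation needed
start: at (-2,3), heading W
step 1 (straight(1)): at (-3,3), heading W
step 2 (spin(right)): at (-3,3), heading N
no rival 2-sequence matches.

straight(1), spin(right)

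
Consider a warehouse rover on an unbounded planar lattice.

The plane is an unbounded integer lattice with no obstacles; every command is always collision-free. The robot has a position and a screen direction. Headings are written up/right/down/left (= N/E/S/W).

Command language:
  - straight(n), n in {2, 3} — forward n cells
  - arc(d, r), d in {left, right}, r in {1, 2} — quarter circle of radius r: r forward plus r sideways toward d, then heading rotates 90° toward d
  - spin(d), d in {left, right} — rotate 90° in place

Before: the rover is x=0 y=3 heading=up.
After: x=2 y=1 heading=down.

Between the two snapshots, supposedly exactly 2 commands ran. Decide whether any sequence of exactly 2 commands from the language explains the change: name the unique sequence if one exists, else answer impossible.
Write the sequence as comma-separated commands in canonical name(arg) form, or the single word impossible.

key: order matters: swapping spin(right) and arc(right, 2) lands elsewhere
from: x=0 y=3 heading=up
step 1 (spin(right)): x=0 y=3 heading=right
step 2 (arc(right, 2)): x=2 y=1 heading=down
no other 2-command option fits: unique.

spin(right), arc(right, 2)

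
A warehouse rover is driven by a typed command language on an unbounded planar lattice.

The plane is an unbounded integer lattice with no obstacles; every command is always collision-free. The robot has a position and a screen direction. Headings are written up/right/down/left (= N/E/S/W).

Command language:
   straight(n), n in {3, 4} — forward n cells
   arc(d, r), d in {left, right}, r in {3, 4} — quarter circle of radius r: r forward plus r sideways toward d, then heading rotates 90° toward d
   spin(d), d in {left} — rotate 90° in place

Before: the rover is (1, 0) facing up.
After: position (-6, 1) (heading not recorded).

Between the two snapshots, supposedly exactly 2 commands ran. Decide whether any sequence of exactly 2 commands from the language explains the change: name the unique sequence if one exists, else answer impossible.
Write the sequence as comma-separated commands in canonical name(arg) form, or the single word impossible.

key: order matters: swapping arc(left, 4) and arc(left, 3) lands elsewhere
from: (1, 0) facing up
t=1 arc(left, 4) ⇒ (-3, 4) facing left
t=2 arc(left, 3) ⇒ (-6, 1) facing down
no rival 2-sequence matches.

arc(left, 4), arc(left, 3)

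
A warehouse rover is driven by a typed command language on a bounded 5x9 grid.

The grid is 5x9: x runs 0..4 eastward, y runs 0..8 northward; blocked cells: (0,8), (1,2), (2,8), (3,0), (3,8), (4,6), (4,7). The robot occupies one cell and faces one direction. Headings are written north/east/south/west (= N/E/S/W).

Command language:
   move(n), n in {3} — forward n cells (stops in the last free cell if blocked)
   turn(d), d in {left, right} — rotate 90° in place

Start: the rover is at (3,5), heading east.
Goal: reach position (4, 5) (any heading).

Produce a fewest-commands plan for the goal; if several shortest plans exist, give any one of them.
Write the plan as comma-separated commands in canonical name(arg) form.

move(3)

start: at (3,5), heading east
1. move(3) → at (4,5), heading east
nothing shorter than 1 reaches the goal.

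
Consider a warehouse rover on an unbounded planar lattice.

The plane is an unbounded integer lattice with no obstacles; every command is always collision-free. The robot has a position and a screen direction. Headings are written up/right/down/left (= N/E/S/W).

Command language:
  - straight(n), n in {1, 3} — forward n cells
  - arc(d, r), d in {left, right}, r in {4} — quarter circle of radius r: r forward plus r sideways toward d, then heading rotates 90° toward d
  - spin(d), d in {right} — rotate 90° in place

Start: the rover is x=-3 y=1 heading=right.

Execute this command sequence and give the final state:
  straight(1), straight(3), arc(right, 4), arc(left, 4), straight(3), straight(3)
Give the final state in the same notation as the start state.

start: x=-3 y=1 heading=right
1. straight(1) → x=-2 y=1 heading=right
2. straight(3) → x=1 y=1 heading=right
3. arc(right, 4) → x=5 y=-3 heading=down
4. arc(left, 4) → x=9 y=-7 heading=right
5. straight(3) → x=12 y=-7 heading=right
6. straight(3) → x=15 y=-7 heading=right

x=15 y=-7 heading=right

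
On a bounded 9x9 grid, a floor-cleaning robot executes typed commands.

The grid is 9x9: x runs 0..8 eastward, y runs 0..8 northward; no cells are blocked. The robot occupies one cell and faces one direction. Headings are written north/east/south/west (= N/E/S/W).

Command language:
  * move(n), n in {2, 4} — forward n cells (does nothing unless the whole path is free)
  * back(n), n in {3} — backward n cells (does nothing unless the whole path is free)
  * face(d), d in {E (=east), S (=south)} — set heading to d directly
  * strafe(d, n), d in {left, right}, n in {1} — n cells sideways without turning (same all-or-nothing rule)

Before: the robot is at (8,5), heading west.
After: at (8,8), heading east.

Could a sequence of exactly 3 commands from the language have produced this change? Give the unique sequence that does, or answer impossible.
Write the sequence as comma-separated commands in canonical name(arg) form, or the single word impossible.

face(S), back(3), face(E)

key: order matters: swapping face(S) and face(E) lands elsewhere
begin: at (8,5), heading west
t=1 face(S) ⇒ at (8,5), heading south
t=2 back(3) ⇒ at (8,8), heading south
t=3 face(E) ⇒ at (8,8), heading east
uniquely the one of 343 3-step routes that fits.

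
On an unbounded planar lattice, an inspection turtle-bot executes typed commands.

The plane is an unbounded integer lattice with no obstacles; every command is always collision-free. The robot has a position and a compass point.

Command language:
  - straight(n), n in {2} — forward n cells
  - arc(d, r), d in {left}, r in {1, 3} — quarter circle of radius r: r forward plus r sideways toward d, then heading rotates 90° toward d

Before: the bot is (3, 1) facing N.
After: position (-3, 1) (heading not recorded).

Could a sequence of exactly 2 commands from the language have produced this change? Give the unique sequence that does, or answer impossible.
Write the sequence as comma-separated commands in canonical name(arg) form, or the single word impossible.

from: (3, 1) facing N
t=1 arc(left, 3) ⇒ (0, 4) facing W
t=2 arc(left, 3) ⇒ (-3, 1) facing S
no rival 2-sequence matches.

arc(left, 3), arc(left, 3)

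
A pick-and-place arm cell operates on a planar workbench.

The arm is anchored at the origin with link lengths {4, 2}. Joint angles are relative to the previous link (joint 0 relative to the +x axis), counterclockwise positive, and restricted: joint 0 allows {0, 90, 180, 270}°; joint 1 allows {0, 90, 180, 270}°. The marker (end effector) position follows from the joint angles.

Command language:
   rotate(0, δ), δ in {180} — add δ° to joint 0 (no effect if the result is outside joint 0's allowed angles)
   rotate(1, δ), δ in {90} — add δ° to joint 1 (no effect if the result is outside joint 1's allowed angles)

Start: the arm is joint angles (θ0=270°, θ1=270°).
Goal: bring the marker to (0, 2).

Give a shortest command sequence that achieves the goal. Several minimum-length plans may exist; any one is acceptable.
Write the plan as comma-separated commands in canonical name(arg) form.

rotate(0, 180), rotate(1, 90), rotate(1, 90), rotate(1, 90)

initial: joint angles (θ0=270°, θ1=270°)
step 1 (rotate(0, 180)): joint angles (θ0=90°, θ1=270°)
step 2 (rotate(1, 90)): joint angles (θ0=90°, θ1=0°)
step 3 (rotate(1, 90)): joint angles (θ0=90°, θ1=90°)
step 4 (rotate(1, 90)): joint angles (θ0=90°, θ1=180°)
minimal: 4 command(s), checked below 4.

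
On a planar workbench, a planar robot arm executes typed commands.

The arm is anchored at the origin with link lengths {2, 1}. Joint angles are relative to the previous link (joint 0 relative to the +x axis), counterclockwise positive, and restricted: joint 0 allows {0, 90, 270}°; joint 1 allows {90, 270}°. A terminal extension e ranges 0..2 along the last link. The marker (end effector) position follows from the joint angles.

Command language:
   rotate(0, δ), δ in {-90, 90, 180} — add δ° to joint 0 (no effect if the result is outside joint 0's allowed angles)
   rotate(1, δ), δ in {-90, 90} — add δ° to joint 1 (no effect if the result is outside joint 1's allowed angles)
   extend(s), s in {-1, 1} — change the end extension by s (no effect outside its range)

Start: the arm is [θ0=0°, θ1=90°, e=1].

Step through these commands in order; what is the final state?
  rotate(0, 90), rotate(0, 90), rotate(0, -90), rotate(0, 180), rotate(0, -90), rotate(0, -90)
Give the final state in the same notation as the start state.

[θ0=270°, θ1=90°, e=1]

from: [θ0=0°, θ1=90°, e=1]
t=1 rotate(0, 90) ⇒ [θ0=90°, θ1=90°, e=1]
t=2 rotate(0, 90) ⇒ [θ0=90°, θ1=90°, e=1]
t=3 rotate(0, -90) ⇒ [θ0=0°, θ1=90°, e=1]
t=4 rotate(0, 180) ⇒ [θ0=0°, θ1=90°, e=1]
t=5 rotate(0, -90) ⇒ [θ0=270°, θ1=90°, e=1]
t=6 rotate(0, -90) ⇒ [θ0=270°, θ1=90°, e=1]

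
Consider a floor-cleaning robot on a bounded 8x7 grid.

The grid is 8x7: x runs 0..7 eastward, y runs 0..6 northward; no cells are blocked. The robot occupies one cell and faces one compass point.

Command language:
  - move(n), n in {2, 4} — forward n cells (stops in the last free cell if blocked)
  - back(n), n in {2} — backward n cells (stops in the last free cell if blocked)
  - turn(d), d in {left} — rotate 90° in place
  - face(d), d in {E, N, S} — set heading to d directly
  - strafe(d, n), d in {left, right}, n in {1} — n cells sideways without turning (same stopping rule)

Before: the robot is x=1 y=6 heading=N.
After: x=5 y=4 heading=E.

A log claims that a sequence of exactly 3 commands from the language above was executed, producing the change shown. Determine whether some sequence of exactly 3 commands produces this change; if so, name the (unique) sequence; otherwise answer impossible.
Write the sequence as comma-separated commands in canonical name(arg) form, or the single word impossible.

back(2), face(E), move(4)

key: order matters: swapping back(2) and move(4) lands elsewhere
begin: x=1 y=6 heading=N
t=1 back(2) ⇒ x=1 y=4 heading=N
t=2 face(E) ⇒ x=1 y=4 heading=E
t=3 move(4) ⇒ x=5 y=4 heading=E
no other 3-command option fits: unique.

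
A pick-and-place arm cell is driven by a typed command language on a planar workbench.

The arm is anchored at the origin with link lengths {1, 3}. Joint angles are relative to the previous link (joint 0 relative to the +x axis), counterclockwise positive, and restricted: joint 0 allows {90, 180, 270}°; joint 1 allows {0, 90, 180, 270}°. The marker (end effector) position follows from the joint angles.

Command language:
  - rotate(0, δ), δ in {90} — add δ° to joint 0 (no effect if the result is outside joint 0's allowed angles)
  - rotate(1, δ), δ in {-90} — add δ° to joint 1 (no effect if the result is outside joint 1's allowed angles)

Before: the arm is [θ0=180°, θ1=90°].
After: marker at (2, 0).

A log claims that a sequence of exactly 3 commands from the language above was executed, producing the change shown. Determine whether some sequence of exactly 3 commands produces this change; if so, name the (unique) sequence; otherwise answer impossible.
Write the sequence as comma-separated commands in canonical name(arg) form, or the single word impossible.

from: [θ0=180°, θ1=90°]
1. rotate(1, -90) → [θ0=180°, θ1=0°]
2. rotate(1, -90) → [θ0=180°, θ1=270°]
3. rotate(1, -90) → [θ0=180°, θ1=180°]
no rival 3-sequence matches.

rotate(1, -90), rotate(1, -90), rotate(1, -90)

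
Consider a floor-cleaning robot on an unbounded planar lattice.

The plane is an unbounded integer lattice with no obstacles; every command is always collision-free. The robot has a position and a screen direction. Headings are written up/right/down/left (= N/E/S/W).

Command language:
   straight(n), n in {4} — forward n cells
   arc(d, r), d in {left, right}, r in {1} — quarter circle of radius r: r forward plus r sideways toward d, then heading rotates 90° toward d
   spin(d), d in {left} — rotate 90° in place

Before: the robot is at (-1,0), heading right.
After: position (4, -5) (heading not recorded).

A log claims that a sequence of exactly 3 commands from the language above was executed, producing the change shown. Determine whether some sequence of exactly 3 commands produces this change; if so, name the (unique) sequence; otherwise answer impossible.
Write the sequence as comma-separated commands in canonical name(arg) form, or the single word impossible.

from: at (-1,0), heading right
1. straight(4) → at (3,0), heading right
2. arc(right, 1) → at (4,-1), heading down
3. straight(4) → at (4,-5), heading down
all 64 alternatives checked — unique.

straight(4), arc(right, 1), straight(4)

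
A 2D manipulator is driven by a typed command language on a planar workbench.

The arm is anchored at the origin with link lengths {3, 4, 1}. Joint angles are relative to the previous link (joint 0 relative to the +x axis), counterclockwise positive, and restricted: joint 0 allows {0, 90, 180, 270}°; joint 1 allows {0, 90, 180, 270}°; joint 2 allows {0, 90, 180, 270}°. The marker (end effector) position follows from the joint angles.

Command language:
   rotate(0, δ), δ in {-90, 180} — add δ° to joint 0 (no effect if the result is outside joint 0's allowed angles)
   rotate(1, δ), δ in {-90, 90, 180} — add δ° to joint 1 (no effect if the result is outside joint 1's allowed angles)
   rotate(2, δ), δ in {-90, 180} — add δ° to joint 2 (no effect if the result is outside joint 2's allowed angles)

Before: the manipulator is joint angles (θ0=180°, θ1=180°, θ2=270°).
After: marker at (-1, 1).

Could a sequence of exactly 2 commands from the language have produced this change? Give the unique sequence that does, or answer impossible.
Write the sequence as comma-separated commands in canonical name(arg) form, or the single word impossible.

rotate(0, -90), rotate(0, -90)

start: joint angles (θ0=180°, θ1=180°, θ2=270°)
[1] after rotate(0, -90): joint angles (θ0=90°, θ1=180°, θ2=270°)
[2] after rotate(0, -90): joint angles (θ0=0°, θ1=180°, θ2=270°)
uniquely the one of 49 2-step routes that fits.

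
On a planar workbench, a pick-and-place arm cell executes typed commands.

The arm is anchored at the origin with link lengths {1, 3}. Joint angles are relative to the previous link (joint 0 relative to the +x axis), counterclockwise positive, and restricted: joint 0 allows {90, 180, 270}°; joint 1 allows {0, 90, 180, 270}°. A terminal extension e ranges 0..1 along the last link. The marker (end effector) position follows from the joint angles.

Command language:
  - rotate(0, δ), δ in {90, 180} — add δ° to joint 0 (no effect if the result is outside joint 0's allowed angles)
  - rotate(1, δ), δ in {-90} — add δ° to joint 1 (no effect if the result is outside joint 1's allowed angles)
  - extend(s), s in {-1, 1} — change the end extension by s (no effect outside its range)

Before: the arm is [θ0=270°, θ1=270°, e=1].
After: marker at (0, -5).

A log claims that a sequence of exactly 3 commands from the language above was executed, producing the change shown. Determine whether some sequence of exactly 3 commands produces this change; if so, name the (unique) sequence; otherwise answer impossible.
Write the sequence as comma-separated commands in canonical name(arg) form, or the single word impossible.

rotate(1, -90), rotate(1, -90), rotate(1, -90)

begin: [θ0=270°, θ1=270°, e=1]
t=1 rotate(1, -90) ⇒ [θ0=270°, θ1=180°, e=1]
t=2 rotate(1, -90) ⇒ [θ0=270°, θ1=90°, e=1]
t=3 rotate(1, -90) ⇒ [θ0=270°, θ1=0°, e=1]
no other 3-command option fits: unique.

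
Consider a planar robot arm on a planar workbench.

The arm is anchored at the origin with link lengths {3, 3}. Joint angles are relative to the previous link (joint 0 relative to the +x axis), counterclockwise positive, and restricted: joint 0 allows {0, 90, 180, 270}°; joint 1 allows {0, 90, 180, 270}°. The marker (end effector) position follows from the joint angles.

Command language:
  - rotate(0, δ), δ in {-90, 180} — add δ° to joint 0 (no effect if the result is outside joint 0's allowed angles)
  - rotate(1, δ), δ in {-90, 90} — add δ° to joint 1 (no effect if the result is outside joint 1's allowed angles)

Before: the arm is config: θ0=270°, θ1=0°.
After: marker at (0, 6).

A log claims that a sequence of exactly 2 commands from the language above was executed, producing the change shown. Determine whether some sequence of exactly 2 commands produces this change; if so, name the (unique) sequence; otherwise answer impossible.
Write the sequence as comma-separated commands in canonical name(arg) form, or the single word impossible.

start: config: θ0=270°, θ1=0°
1. rotate(0, -90) → config: θ0=180°, θ1=0°
2. rotate(0, -90) → config: θ0=90°, θ1=0°
uniquely the one of 16 2-step routes that fits.

rotate(0, -90), rotate(0, -90)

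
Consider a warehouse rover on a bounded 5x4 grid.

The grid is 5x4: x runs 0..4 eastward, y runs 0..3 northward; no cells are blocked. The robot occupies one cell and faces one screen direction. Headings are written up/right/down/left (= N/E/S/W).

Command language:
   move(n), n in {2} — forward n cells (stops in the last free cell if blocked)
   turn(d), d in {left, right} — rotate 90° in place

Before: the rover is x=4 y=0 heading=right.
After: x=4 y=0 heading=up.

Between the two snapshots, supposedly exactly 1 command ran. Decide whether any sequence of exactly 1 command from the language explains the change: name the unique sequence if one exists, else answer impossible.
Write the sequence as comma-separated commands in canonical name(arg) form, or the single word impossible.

turn(left)

key: (4,0) unchanged — the single command moves nothing
begin: x=4 y=0 heading=right
1. turn(left) → x=4 y=0 heading=up
uniquely the one of 3 1-step routes that fits.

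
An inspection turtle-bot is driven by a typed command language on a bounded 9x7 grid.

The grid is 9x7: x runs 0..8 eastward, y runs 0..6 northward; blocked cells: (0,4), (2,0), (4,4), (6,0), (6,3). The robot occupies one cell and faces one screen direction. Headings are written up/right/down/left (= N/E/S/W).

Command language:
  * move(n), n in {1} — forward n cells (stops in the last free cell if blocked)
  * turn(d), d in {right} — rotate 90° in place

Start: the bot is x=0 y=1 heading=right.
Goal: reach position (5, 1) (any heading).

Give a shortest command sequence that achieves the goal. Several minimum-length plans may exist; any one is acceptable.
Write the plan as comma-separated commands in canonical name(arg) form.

move(1), move(1), move(1), move(1), move(1)

begin: x=0 y=1 heading=right
[1] after move(1): x=1 y=1 heading=right
[2] after move(1): x=2 y=1 heading=right
[3] after move(1): x=3 y=1 heading=right
[4] after move(1): x=4 y=1 heading=right
[5] after move(1): x=5 y=1 heading=right
minimal: 5 command(s), checked below 5.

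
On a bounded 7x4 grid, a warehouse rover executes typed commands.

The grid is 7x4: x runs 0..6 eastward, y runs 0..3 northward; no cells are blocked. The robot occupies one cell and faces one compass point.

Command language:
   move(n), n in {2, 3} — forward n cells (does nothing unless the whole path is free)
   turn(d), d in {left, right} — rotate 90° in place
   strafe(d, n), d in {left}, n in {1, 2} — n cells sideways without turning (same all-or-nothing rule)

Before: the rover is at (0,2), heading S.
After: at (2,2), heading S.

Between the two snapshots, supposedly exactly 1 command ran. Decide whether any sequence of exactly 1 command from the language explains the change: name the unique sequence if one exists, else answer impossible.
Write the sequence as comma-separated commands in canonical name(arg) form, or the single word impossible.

key: heading stays S — the single command does not turn
initial: at (0,2), heading S
step 1 (strafe(left, 2)): at (2,2), heading S
no other 1-command option fits: unique.

strafe(left, 2)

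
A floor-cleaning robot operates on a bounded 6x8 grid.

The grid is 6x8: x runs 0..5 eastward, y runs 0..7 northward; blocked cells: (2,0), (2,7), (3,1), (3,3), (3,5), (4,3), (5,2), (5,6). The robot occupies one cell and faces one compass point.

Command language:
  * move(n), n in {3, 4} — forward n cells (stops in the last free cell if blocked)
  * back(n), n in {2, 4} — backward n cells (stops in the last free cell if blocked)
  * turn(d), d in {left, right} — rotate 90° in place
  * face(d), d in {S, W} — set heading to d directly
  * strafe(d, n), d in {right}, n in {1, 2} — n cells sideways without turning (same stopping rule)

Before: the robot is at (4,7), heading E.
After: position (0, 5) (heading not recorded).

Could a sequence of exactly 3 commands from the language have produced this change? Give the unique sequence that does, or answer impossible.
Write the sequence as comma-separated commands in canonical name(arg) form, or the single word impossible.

t0: at (4,7), heading E
1. strafe(right, 1) → at (4,6), heading E
2. back(4) → at (0,6), heading E
3. strafe(right, 1) → at (0,5), heading E
uniquely the one of 1000 3-step routes that fits.

strafe(right, 1), back(4), strafe(right, 1)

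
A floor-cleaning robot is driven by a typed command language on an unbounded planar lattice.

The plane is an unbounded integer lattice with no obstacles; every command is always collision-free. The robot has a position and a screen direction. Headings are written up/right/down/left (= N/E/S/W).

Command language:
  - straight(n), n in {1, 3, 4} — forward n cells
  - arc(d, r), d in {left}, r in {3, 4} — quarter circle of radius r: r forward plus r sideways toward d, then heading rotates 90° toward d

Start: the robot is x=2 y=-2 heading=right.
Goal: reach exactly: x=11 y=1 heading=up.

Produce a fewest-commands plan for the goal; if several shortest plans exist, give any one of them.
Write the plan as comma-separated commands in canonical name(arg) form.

straight(3), straight(3), arc(left, 3)

from: x=2 y=-2 heading=right
step 1 (straight(3)): x=5 y=-2 heading=right
step 2 (straight(3)): x=8 y=-2 heading=right
step 3 (arc(left, 3)): x=11 y=1 heading=up
minimal: 3 command(s), checked below 3.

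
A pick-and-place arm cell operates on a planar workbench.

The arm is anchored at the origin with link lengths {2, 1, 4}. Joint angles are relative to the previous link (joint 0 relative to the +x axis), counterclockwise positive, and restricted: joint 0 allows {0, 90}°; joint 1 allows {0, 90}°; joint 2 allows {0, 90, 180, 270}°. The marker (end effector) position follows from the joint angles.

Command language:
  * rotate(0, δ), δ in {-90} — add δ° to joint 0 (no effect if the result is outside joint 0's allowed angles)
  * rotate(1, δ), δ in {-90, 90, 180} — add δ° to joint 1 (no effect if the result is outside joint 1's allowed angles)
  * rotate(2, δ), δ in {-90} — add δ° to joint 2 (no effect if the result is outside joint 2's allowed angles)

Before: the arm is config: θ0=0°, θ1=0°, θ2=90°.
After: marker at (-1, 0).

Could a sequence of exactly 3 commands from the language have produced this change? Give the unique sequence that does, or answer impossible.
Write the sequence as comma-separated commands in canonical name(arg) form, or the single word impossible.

begin: config: θ0=0°, θ1=0°, θ2=90°
1. rotate(2, -90) → config: θ0=0°, θ1=0°, θ2=0°
2. rotate(2, -90) → config: θ0=0°, θ1=0°, θ2=270°
3. rotate(2, -90) → config: θ0=0°, θ1=0°, θ2=180°
uniquely the one of 125 3-step routes that fits.

rotate(2, -90), rotate(2, -90), rotate(2, -90)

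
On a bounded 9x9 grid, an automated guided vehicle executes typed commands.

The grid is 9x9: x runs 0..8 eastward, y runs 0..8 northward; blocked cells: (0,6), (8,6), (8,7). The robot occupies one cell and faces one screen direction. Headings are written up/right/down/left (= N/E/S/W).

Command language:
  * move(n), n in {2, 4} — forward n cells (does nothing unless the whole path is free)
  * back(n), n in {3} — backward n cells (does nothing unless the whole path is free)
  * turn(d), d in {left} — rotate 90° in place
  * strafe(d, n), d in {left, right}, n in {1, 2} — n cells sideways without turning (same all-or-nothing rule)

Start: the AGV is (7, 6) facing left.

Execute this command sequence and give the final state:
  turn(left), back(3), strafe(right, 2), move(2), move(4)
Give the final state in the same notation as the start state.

(5, 0) facing down

start: (7, 6) facing left
t=1 turn(left) ⇒ (7, 6) facing down
t=2 back(3) ⇒ (7, 6) facing down
t=3 strafe(right, 2) ⇒ (5, 6) facing down
t=4 move(2) ⇒ (5, 4) facing down
t=5 move(4) ⇒ (5, 0) facing down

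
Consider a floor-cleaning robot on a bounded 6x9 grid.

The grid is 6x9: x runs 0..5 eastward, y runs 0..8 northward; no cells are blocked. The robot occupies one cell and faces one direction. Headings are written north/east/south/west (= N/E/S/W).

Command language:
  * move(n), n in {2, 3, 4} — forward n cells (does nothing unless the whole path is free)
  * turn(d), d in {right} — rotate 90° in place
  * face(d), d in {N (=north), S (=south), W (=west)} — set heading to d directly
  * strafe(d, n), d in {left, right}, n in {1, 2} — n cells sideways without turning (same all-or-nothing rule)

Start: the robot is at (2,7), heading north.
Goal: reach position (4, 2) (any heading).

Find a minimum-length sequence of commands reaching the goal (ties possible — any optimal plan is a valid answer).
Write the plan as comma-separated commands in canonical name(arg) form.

face(S), move(2), move(3), strafe(left, 2)

initial: at (2,7), heading north
1. face(S) → at (2,7), heading south
2. move(2) → at (2,5), heading south
3. move(3) → at (2,2), heading south
4. strafe(left, 2) → at (4,2), heading south
shorter routes all fall short; 4 is best.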